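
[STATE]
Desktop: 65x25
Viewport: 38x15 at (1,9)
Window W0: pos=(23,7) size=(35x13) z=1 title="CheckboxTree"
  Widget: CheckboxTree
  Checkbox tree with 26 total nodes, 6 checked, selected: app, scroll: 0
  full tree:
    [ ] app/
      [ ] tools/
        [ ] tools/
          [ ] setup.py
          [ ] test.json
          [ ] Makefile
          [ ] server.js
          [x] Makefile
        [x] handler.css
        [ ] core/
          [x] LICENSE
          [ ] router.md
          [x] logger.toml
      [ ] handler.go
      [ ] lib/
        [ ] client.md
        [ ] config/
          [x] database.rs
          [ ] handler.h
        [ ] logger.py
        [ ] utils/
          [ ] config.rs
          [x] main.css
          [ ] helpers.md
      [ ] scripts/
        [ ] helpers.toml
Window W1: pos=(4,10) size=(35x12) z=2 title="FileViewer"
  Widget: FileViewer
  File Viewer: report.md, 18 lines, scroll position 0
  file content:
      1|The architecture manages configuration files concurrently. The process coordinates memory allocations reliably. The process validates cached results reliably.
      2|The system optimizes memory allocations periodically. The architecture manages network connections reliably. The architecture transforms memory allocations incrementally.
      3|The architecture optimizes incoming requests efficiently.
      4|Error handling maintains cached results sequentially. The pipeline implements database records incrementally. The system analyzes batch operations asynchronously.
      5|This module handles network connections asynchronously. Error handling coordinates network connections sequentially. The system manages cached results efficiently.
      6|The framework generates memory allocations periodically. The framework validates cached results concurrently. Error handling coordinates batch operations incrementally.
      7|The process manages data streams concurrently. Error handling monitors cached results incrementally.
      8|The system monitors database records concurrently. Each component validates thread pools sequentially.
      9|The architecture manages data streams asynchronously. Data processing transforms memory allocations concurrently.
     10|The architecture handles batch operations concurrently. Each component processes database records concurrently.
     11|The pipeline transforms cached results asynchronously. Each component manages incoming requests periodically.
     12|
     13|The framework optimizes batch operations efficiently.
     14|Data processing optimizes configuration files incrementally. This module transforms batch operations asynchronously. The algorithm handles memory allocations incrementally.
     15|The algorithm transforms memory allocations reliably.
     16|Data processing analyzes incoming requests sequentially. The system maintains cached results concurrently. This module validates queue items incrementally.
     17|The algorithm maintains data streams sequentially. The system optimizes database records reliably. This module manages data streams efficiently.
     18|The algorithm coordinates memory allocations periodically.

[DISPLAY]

                      ┠───────────────
   ┏━━━━━━━━━━━━━━━━━━━━━━━━━━━━━━━━━┓
   ┃ FileViewer                      ┃
   ┠─────────────────────────────────┨
   ┃The architecture manages configu▲┃
   ┃The system optimizes memory allo█┃
   ┃The architecture optimizes incom░┃
   ┃Error handling maintains cached ░┃
   ┃This module handles network conn░┃
   ┃The framework generates memory a░┃
   ┃The process manages data streams░┃
   ┃The system monitors database rec▼┃
   ┗━━━━━━━━━━━━━━━━━━━━━━━━━━━━━━━━━┛
                                      
                                      


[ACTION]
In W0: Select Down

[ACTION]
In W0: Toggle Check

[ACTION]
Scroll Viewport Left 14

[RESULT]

                       ┠──────────────
    ┏━━━━━━━━━━━━━━━━━━━━━━━━━━━━━━━━━
    ┃ FileViewer                      
    ┠─────────────────────────────────
    ┃The architecture manages configu▲
    ┃The system optimizes memory allo█
    ┃The architecture optimizes incom░
    ┃Error handling maintains cached ░
    ┃This module handles network conn░
    ┃The framework generates memory a░
    ┃The process manages data streams░
    ┃The system monitors database rec▼
    ┗━━━━━━━━━━━━━━━━━━━━━━━━━━━━━━━━━
                                      
                                      


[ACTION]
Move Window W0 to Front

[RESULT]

                       ┠──────────────
    ┏━━━━━━━━━━━━━━━━━━┃ [-] app/     
    ┃ FileViewer       ┃>  [x] tools/ 
    ┠──────────────────┃     [x] tools
    ┃The architecture m┃       [x] set
    ┃The system optimiz┃       [x] tes
    ┃The architecture o┃       [x] Mak
    ┃Error handling mai┃       [x] ser
    ┃This module handle┃       [x] Mak
    ┃The framework gene┃     [x] handl
    ┃The process manage┗━━━━━━━━━━━━━━
    ┃The system monitors database rec▼
    ┗━━━━━━━━━━━━━━━━━━━━━━━━━━━━━━━━━
                                      
                                      


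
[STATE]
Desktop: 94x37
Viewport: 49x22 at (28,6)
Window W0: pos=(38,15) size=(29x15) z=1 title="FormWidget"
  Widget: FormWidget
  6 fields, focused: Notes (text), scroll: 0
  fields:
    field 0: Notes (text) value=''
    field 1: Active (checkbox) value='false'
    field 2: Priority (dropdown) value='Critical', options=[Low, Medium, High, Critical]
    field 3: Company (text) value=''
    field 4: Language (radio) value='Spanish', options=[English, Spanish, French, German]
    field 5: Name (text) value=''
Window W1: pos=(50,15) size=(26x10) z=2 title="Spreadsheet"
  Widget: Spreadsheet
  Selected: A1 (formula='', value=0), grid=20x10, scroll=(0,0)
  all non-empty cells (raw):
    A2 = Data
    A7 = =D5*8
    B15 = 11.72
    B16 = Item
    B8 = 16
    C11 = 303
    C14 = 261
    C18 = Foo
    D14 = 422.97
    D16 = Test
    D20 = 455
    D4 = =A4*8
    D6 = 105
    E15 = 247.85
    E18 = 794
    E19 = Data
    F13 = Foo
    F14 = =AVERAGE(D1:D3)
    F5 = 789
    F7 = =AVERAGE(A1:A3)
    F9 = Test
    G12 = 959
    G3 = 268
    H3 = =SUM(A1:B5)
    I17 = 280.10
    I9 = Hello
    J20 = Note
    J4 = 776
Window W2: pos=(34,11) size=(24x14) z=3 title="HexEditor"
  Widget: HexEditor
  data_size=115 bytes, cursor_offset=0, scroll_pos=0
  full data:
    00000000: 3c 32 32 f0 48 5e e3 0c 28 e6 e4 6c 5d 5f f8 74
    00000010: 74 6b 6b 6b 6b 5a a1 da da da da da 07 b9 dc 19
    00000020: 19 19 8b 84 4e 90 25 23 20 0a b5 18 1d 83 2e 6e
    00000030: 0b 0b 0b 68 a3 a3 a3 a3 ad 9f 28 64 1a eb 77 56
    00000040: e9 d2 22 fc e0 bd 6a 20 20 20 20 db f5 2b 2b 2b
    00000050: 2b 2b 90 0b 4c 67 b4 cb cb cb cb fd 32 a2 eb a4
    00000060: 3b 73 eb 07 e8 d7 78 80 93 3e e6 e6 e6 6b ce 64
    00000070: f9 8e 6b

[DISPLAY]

                                                 
                                                 
                                                 
                                                 
                                                 
      ┏━━━━━━━━━━━━━━━━━━━━━━┓                   
      ┃ HexEditor            ┃                   
      ┠──────────────────────┨                   
      ┃00000000  3C 32 32 f0 ┃                   
      ┃00000010  74 6b 6b 6b ┃━━━━━━━━━━━━━━━━━┓ 
      ┃00000020  19 19 8b 84 ┃sheet            ┃ 
      ┃00000030  0b 0b 0b 68 ┃─────────────────┨ 
      ┃00000040  e9 d2 22 fc ┃                 ┃ 
      ┃00000050  2b 2b 90 0b ┃A       B       C┃ 
      ┃00000060  3b 73 eb 07 ┃-----------------┃ 
      ┃00000070  f9 8e 6b    ┃  [0]       0    ┃ 
      ┃                      ┃a           0    ┃ 
      ┃                      ┃    0       0    ┃ 
      ┗━━━━━━━━━━━━━━━━━━━━━━┛━━━━━━━━━━━━━━━━━┛ 
          ┃                           ┃          
          ┃                           ┃          
          ┃                           ┃          


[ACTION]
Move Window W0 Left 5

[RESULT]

                                                 
                                                 
                                                 
                                                 
                                                 
      ┏━━━━━━━━━━━━━━━━━━━━━━┓                   
      ┃ HexEditor            ┃                   
      ┠──────────────────────┨                   
      ┃00000000  3C 32 32 f0 ┃                   
     ┏┃00000010  74 6b 6b 6b ┃━━━━━━━━━━━━━━━━━┓ 
     ┃┃00000020  19 19 8b 84 ┃sheet            ┃ 
     ┠┃00000030  0b 0b 0b 68 ┃─────────────────┨ 
     ┃┃00000040  e9 d2 22 fc ┃                 ┃ 
     ┃┃00000050  2b 2b 90 0b ┃A       B       C┃ 
     ┃┃00000060  3b 73 eb 07 ┃-----------------┃ 
     ┃┃00000070  f9 8e 6b    ┃  [0]       0    ┃ 
     ┃┃                      ┃a           0    ┃ 
     ┃┃                      ┃    0       0    ┃ 
     ┃┗━━━━━━━━━━━━━━━━━━━━━━┛━━━━━━━━━━━━━━━━━┛ 
     ┃                           ┃               
     ┃                           ┃               
     ┃                           ┃               


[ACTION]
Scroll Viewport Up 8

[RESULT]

                                                 
                                                 
                                                 
                                                 
                                                 
                                                 
                                                 
                                                 
                                                 
                                                 
                                                 
      ┏━━━━━━━━━━━━━━━━━━━━━━┓                   
      ┃ HexEditor            ┃                   
      ┠──────────────────────┨                   
      ┃00000000  3C 32 32 f0 ┃                   
     ┏┃00000010  74 6b 6b 6b ┃━━━━━━━━━━━━━━━━━┓ 
     ┃┃00000020  19 19 8b 84 ┃sheet            ┃ 
     ┠┃00000030  0b 0b 0b 68 ┃─────────────────┨ 
     ┃┃00000040  e9 d2 22 fc ┃                 ┃ 
     ┃┃00000050  2b 2b 90 0b ┃A       B       C┃ 
     ┃┃00000060  3b 73 eb 07 ┃-----------------┃ 
     ┃┃00000070  f9 8e 6b    ┃  [0]       0    ┃ 


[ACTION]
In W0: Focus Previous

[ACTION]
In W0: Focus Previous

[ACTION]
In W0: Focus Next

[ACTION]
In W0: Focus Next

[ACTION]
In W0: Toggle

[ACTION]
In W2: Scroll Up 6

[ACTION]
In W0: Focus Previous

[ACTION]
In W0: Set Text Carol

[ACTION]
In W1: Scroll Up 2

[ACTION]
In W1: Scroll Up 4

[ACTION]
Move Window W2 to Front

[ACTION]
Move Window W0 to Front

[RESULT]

                                                 
                                                 
                                                 
                                                 
                                                 
                                                 
                                                 
                                                 
                                                 
                                                 
                                                 
      ┏━━━━━━━━━━━━━━━━━━━━━━┓                   
      ┃ HexEditor            ┃                   
      ┠──────────────────────┨                   
      ┃00000000  3C 32 32 f0 ┃                   
     ┏━━━━━━━━━━━━━━━━━━━━━━━━━━━┓━━━━━━━━━━━━━┓ 
     ┃ FormWidget                ┃t            ┃ 
     ┠───────────────────────────┨─────────────┨ 
     ┃  Notes:      [           ]┃             ┃ 
     ┃  Active:     [ ]          ┃    B       C┃ 
     ┃  Priority:   [Critical  ▼]┃-------------┃ 
     ┃  Company:    [           ]┃]       0    ┃ 


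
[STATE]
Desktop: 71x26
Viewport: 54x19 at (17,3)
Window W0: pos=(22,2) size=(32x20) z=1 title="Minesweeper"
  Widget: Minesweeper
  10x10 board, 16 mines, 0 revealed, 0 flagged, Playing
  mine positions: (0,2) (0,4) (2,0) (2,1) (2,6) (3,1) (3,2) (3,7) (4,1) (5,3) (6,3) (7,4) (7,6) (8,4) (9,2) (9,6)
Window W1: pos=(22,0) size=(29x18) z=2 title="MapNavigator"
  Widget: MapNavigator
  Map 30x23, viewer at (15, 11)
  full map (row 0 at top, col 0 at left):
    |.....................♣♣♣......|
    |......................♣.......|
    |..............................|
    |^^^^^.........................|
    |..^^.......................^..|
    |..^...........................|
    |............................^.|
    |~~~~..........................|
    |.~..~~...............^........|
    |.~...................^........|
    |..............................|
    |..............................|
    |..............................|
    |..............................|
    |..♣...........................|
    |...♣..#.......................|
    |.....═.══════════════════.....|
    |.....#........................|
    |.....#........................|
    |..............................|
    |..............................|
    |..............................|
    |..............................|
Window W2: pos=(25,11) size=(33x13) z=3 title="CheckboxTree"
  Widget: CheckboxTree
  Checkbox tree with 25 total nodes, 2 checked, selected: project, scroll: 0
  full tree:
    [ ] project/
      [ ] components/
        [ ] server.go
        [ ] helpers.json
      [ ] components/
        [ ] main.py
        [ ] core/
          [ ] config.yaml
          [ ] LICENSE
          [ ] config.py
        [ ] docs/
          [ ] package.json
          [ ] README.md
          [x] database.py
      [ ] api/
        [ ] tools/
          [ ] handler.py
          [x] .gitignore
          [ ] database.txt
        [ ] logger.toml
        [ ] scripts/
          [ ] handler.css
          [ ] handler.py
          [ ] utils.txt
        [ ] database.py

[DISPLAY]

     ┃^^.......................^.┃  ┃                 
     ┃^..........................┃──┨                 
     ┃..........................^┃  ┃                 
     ┃~~.........................┃  ┃                 
     ┃..~~...............^.......┃  ┃                 
     ┃...................^.......┃  ┃                 
     ┃...........................┃  ┃                 
     ┃.............@.............┃  ┃                 
     ┃..┏━━━━━━━━━━━━━━━━━━━━━━━━━━━━━━━┓             
     ┃..┃ CheckboxTree                  ┃             
     ┃♣.┠───────────────────────────────┨             
     ┃.♣┃>[-] project/                  ┃             
     ┃..┃   [ ] components/             ┃             
     ┃..┃     [ ] server.go             ┃             
     ┗━━┃     [ ] helpers.json          ┃             
     ┃  ┃   [-] components/             ┃             
     ┃  ┃     [ ] main.py               ┃             
     ┃  ┃     [ ] core/                 ┃             
     ┗━━┃       [ ] config.yaml         ┃             


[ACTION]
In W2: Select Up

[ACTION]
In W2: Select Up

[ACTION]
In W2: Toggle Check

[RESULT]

     ┃^^.......................^.┃  ┃                 
     ┃^..........................┃──┨                 
     ┃..........................^┃  ┃                 
     ┃~~.........................┃  ┃                 
     ┃..~~...............^.......┃  ┃                 
     ┃...................^.......┃  ┃                 
     ┃...........................┃  ┃                 
     ┃.............@.............┃  ┃                 
     ┃..┏━━━━━━━━━━━━━━━━━━━━━━━━━━━━━━━┓             
     ┃..┃ CheckboxTree                  ┃             
     ┃♣.┠───────────────────────────────┨             
     ┃.♣┃>[x] project/                  ┃             
     ┃..┃   [x] components/             ┃             
     ┃..┃     [x] server.go             ┃             
     ┗━━┃     [x] helpers.json          ┃             
     ┃  ┃   [x] components/             ┃             
     ┃  ┃     [x] main.py               ┃             
     ┃  ┃     [x] core/                 ┃             
     ┗━━┃       [x] config.yaml         ┃             


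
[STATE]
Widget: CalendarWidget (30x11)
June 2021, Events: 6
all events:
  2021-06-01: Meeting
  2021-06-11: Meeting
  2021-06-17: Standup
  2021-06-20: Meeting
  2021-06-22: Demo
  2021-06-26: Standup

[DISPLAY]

          June 2021           
Mo Tu We Th Fr Sa Su          
    1*  2  3  4  5  6         
 7  8  9 10 11* 12 13         
14 15 16 17* 18 19 20*        
21 22* 23 24 25 26* 27        
28 29 30                      
                              
                              
                              
                              


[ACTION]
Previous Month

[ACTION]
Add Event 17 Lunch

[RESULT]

           May 2021           
Mo Tu We Th Fr Sa Su          
                1  2          
 3  4  5  6  7  8  9          
10 11 12 13 14 15 16          
17* 18 19 20 21 22 23         
24 25 26 27 28 29 30          
31                            
                              
                              
                              


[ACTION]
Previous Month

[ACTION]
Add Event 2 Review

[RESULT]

          April 2021          
Mo Tu We Th Fr Sa Su          
          1  2*  3  4         
 5  6  7  8  9 10 11          
12 13 14 15 16 17 18          
19 20 21 22 23 24 25          
26 27 28 29 30                
                              
                              
                              
                              


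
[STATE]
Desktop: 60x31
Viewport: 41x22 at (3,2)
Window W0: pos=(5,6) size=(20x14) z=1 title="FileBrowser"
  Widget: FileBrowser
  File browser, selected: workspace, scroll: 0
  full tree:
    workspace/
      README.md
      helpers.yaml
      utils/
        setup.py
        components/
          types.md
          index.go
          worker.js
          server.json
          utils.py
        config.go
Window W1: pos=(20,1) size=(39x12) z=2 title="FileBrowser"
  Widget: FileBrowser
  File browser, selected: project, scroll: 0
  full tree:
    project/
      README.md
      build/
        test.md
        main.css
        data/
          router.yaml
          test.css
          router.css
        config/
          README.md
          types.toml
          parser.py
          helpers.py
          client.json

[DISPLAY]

                 ┃ FileBrowser           
                 ┠───────────────────────
                 ┃> [-] project/         
                 ┃    README.md          
  ┏━━━━━━━━━━━━━━┃    [+] build/         
  ┃ FileBrowser  ┃                       
  ┠──────────────┃                       
  ┃> [-] workspac┃                       
  ┃    README.md ┃                       
  ┃    helpers.ya┃                       
  ┃    [+] utils/┗━━━━━━━━━━━━━━━━━━━━━━━
  ┃                  ┃                   
  ┃                  ┃                   
  ┃                  ┃                   
  ┃                  ┃                   
  ┃                  ┃                   
  ┃                  ┃                   
  ┗━━━━━━━━━━━━━━━━━━┛                   
                                         
                                         
                                         
                                         


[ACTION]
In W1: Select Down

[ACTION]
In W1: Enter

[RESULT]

                 ┃ FileBrowser           
                 ┠───────────────────────
                 ┃  [-] project/         
                 ┃  > README.md          
  ┏━━━━━━━━━━━━━━┃    [+] build/         
  ┃ FileBrowser  ┃                       
  ┠──────────────┃                       
  ┃> [-] workspac┃                       
  ┃    README.md ┃                       
  ┃    helpers.ya┃                       
  ┃    [+] utils/┗━━━━━━━━━━━━━━━━━━━━━━━
  ┃                  ┃                   
  ┃                  ┃                   
  ┃                  ┃                   
  ┃                  ┃                   
  ┃                  ┃                   
  ┃                  ┃                   
  ┗━━━━━━━━━━━━━━━━━━┛                   
                                         
                                         
                                         
                                         


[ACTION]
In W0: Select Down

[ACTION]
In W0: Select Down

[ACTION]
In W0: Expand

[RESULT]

                 ┃ FileBrowser           
                 ┠───────────────────────
                 ┃  [-] project/         
                 ┃  > README.md          
  ┏━━━━━━━━━━━━━━┃    [+] build/         
  ┃ FileBrowser  ┃                       
  ┠──────────────┃                       
  ┃  [-] workspac┃                       
  ┃    README.md ┃                       
  ┃  > helpers.ya┃                       
  ┃    [+] utils/┗━━━━━━━━━━━━━━━━━━━━━━━
  ┃                  ┃                   
  ┃                  ┃                   
  ┃                  ┃                   
  ┃                  ┃                   
  ┃                  ┃                   
  ┃                  ┃                   
  ┗━━━━━━━━━━━━━━━━━━┛                   
                                         
                                         
                                         
                                         


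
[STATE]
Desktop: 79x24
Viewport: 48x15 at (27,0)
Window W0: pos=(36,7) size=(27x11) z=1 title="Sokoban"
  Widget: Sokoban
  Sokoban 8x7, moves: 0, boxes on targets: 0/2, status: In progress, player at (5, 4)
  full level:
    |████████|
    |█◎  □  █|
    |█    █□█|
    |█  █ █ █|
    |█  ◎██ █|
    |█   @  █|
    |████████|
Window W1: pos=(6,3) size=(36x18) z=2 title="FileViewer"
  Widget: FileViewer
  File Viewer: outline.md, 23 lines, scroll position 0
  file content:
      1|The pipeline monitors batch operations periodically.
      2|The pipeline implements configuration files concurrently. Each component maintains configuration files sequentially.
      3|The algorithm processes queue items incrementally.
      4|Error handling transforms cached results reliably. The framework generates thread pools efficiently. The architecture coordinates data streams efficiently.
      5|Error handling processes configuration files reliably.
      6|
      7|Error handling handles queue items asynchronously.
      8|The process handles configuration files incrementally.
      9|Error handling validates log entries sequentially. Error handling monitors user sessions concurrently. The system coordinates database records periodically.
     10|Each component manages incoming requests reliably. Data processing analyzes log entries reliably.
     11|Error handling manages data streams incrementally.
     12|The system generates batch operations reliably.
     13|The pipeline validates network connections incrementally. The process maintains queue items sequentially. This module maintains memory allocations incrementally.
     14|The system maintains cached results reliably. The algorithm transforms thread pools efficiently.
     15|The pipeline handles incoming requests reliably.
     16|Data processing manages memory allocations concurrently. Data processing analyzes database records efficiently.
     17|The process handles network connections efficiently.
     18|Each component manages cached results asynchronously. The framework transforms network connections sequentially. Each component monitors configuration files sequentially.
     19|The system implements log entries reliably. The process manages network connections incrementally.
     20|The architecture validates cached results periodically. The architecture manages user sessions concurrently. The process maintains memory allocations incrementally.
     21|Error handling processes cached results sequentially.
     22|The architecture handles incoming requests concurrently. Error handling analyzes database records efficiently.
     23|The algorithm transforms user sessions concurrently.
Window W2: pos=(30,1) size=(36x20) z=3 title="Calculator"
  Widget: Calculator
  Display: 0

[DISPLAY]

                                                
   ┏━━━━━━━━━━━━━━━━━━━━━━━━━━━━━━━━━━┓         
   ┃ Calculator                       ┃         
━━━┠──────────────────────────────────┨         
   ┃                                 0┃         
───┃┌───┬───┬───┬───┐                 ┃         
s b┃│ 7 │ 8 │ 9 │ ÷ │                 ┃         
nts┃├───┼───┼───┼───┤                 ┃         
ses┃│ 4 │ 5 │ 6 │ × │                 ┃         
for┃├───┼───┼───┼───┤                 ┃         
sse┃│ 1 │ 2 │ 3 │ - │                 ┃         
   ┃├───┼───┼───┼───┤                 ┃         
es ┃│ 0 │ . │ = │ + │                 ┃         
con┃├───┼───┼───┼───┤                 ┃         
ate┃│ C │ MC│ MR│ M+│                 ┃         


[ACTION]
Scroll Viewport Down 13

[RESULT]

for┃├───┼───┼───┼───┤                 ┃         
sse┃│ 1 │ 2 │ 3 │ - │                 ┃         
   ┃├───┼───┼───┼───┤                 ┃         
es ┃│ 0 │ . │ = │ + │                 ┃         
con┃├───┼───┼───┼───┤                 ┃         
ate┃│ C │ MC│ MR│ M+│                 ┃         
es ┃└───┴───┴───┴───┘                 ┃         
es ┃                                  ┃         
 ba┃                                  ┃         
es ┃                                  ┃         
 ca┃                                  ┃         
━━━┗━━━━━━━━━━━━━━━━━━━━━━━━━━━━━━━━━━┛         
                                                
                                                
                                                


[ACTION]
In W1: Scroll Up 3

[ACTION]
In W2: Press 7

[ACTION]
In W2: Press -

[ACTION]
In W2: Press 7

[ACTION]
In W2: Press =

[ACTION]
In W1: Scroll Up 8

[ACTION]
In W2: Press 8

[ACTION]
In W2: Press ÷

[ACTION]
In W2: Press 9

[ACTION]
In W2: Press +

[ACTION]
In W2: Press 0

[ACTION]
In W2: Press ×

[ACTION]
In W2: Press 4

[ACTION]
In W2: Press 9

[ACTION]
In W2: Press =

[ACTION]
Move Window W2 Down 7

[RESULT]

for┃│ 7 │ 8 │ 9 │ ÷ │                 ┃         
sse┃├───┼───┼───┼───┤                 ┃         
   ┃│ 4 │ 5 │ 6 │ × │                 ┃         
es ┃├───┼───┼───┼───┤                 ┃         
con┃│ 1 │ 2 │ 3 │ - │                 ┃         
ate┃├───┼───┼───┼───┤                 ┃         
es ┃│ 0 │ . │ = │ + │                 ┃         
es ┃├───┼───┼───┼───┤                 ┃         
 ba┃│ C │ MC│ MR│ M+│                 ┃         
es ┃└───┴───┴───┴───┘                 ┃         
 ca┃                                  ┃         
━━━┃                                  ┃         
   ┃                                  ┃         
   ┃                                  ┃         
   ┗━━━━━━━━━━━━━━━━━━━━━━━━━━━━━━━━━━┛         


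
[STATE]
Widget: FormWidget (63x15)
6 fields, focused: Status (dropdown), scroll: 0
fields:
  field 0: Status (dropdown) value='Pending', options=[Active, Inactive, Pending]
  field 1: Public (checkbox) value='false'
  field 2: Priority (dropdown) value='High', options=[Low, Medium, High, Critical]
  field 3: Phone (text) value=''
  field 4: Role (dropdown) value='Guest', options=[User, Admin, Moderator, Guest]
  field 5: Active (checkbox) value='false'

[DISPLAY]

> Status:     [Pending                                       ▼]
  Public:     [ ]                                              
  Priority:   [High                                          ▼]
  Phone:      [                                               ]
  Role:       [Guest                                         ▼]
  Active:     [ ]                                              
                                                               
                                                               
                                                               
                                                               
                                                               
                                                               
                                                               
                                                               
                                                               


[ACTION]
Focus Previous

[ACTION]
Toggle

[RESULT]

  Status:     [Pending                                       ▼]
  Public:     [ ]                                              
  Priority:   [High                                          ▼]
  Phone:      [                                               ]
  Role:       [Guest                                         ▼]
> Active:     [x]                                              
                                                               
                                                               
                                                               
                                                               
                                                               
                                                               
                                                               
                                                               
                                                               


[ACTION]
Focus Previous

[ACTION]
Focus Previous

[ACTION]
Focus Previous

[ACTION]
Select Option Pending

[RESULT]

  Status:     [Pending                                       ▼]
  Public:     [ ]                                              
> Priority:   [High                                          ▼]
  Phone:      [                                               ]
  Role:       [Guest                                         ▼]
  Active:     [x]                                              
                                                               
                                                               
                                                               
                                                               
                                                               
                                                               
                                                               
                                                               
                                                               


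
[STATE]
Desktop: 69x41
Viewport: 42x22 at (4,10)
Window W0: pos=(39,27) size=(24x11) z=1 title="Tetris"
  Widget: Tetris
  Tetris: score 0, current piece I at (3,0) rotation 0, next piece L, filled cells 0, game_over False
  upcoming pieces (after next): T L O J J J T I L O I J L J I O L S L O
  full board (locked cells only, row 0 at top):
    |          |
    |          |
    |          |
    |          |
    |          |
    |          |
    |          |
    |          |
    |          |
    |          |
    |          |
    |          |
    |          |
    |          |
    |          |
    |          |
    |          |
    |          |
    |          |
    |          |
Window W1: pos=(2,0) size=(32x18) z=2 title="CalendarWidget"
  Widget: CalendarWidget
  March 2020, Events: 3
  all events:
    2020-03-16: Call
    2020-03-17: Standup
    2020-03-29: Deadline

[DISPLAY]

0 31                         ┃            
                             ┃            
                             ┃            
                             ┃            
                             ┃            
                             ┃            
                             ┃            
━━━━━━━━━━━━━━━━━━━━━━━━━━━━━┛            
                                          
                                          
                                          
                                          
                                          
                                          
                                          
                                          
                                          
                                   ┏━━━━━━
                                   ┃ Tetri
                                   ┠──────
                                   ┃      
                                   ┃      


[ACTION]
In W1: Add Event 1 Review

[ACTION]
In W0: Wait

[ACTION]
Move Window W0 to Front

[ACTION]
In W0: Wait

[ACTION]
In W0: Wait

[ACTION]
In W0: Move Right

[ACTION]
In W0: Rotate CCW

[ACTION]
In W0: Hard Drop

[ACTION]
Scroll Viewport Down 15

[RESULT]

                                          
                                          
                                          
                                          
                                          
                                          
                                          
                                          
                                   ┏━━━━━━
                                   ┃ Tetri
                                   ┠──────
                                   ┃      
                                   ┃      
                                   ┃      
                                   ┃    █ 
                                   ┃    █ 
                                   ┃    █ 
                                   ┃    █ 
                                   ┗━━━━━━
                                          
                                          
                                          


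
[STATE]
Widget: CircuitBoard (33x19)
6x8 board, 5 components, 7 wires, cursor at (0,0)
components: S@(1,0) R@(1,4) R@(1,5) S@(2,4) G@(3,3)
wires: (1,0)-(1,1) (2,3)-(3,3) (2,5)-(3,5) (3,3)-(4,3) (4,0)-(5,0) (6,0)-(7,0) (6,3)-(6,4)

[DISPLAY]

   0 1 2 3 4 5                   
0  [.]                           
                                 
1   S ─ ·           R   R        
                                 
2               ·   S   ·        
                │       │        
3               G       ·        
                │                
4   ·           ·                
    │                            
5   ·                            
                                 
6   ·           · ─ ·            
    │                            
7   ·                            
Cursor: (0,0)                    
                                 
                                 


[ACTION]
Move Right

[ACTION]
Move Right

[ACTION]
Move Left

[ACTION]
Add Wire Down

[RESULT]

   0 1 2 3 4 5                   
0      [.]                       
        │                        
1   S ─ ·           R   R        
                                 
2               ·   S   ·        
                │       │        
3               G       ·        
                │                
4   ·           ·                
    │                            
5   ·                            
                                 
6   ·           · ─ ·            
    │                            
7   ·                            
Cursor: (0,1)                    
                                 
                                 


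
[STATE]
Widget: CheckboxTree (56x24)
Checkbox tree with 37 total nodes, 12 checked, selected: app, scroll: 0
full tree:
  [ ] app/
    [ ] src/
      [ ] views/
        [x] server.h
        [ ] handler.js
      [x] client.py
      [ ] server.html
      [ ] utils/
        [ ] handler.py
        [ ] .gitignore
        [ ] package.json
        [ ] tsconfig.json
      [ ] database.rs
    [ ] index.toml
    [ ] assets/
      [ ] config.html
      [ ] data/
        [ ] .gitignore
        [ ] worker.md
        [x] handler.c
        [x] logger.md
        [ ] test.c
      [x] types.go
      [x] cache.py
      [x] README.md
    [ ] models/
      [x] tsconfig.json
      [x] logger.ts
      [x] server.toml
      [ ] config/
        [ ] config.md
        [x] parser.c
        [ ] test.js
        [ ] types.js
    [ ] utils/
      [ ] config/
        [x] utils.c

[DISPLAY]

>[-] app/                                               
   [-] src/                                             
     [-] views/                                         
       [x] server.h                                     
       [ ] handler.js                                   
     [x] client.py                                      
     [ ] server.html                                    
     [ ] utils/                                         
       [ ] handler.py                                   
       [ ] .gitignore                                   
       [ ] package.json                                 
       [ ] tsconfig.json                                
     [ ] database.rs                                    
   [ ] index.toml                                       
   [-] assets/                                          
     [ ] config.html                                    
     [-] data/                                          
       [ ] .gitignore                                   
       [ ] worker.md                                    
       [x] handler.c                                    
       [x] logger.md                                    
       [ ] test.c                                       
     [x] types.go                                       
     [x] cache.py                                       


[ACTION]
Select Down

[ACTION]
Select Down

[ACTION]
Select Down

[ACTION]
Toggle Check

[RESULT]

 [-] app/                                               
   [-] src/                                             
     [ ] views/                                         
>      [ ] server.h                                     
       [ ] handler.js                                   
     [x] client.py                                      
     [ ] server.html                                    
     [ ] utils/                                         
       [ ] handler.py                                   
       [ ] .gitignore                                   
       [ ] package.json                                 
       [ ] tsconfig.json                                
     [ ] database.rs                                    
   [ ] index.toml                                       
   [-] assets/                                          
     [ ] config.html                                    
     [-] data/                                          
       [ ] .gitignore                                   
       [ ] worker.md                                    
       [x] handler.c                                    
       [x] logger.md                                    
       [ ] test.c                                       
     [x] types.go                                       
     [x] cache.py                                       


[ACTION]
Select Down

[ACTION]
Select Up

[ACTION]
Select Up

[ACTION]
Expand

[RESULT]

 [-] app/                                               
   [-] src/                                             
>    [ ] views/                                         
       [ ] server.h                                     
       [ ] handler.js                                   
     [x] client.py                                      
     [ ] server.html                                    
     [ ] utils/                                         
       [ ] handler.py                                   
       [ ] .gitignore                                   
       [ ] package.json                                 
       [ ] tsconfig.json                                
     [ ] database.rs                                    
   [ ] index.toml                                       
   [-] assets/                                          
     [ ] config.html                                    
     [-] data/                                          
       [ ] .gitignore                                   
       [ ] worker.md                                    
       [x] handler.c                                    
       [x] logger.md                                    
       [ ] test.c                                       
     [x] types.go                                       
     [x] cache.py                                       
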